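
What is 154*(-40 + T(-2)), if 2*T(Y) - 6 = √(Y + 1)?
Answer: -5698 + 77*I ≈ -5698.0 + 77.0*I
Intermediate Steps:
T(Y) = 3 + √(1 + Y)/2 (T(Y) = 3 + √(Y + 1)/2 = 3 + √(1 + Y)/2)
154*(-40 + T(-2)) = 154*(-40 + (3 + √(1 - 2)/2)) = 154*(-40 + (3 + √(-1)/2)) = 154*(-40 + (3 + I/2)) = 154*(-37 + I/2) = -5698 + 77*I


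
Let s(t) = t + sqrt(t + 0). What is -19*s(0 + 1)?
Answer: -38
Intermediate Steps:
s(t) = t + sqrt(t)
-19*s(0 + 1) = -19*((0 + 1) + sqrt(0 + 1)) = -19*(1 + sqrt(1)) = -19*(1 + 1) = -19*2 = -38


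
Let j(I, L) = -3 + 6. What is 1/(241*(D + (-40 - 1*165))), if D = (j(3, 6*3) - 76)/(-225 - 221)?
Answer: -446/22017037 ≈ -2.0257e-5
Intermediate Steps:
j(I, L) = 3
D = 73/446 (D = (3 - 76)/(-225 - 221) = -73/(-446) = -73*(-1/446) = 73/446 ≈ 0.16368)
1/(241*(D + (-40 - 1*165))) = 1/(241*(73/446 + (-40 - 1*165))) = 1/(241*(73/446 + (-40 - 165))) = 1/(241*(73/446 - 205)) = 1/(241*(-91357/446)) = 1/(-22017037/446) = -446/22017037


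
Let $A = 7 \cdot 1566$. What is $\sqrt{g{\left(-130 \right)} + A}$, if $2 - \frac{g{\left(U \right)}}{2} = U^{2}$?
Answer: $7 i \sqrt{466} \approx 151.11 i$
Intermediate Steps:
$g{\left(U \right)} = 4 - 2 U^{2}$
$A = 10962$
$\sqrt{g{\left(-130 \right)} + A} = \sqrt{\left(4 - 2 \left(-130\right)^{2}\right) + 10962} = \sqrt{\left(4 - 33800\right) + 10962} = \sqrt{-33796 + 10962} = \sqrt{-22834} = 7 i \sqrt{466}$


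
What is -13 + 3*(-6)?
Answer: -31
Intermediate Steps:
-13 + 3*(-6) = -13 - 18 = -31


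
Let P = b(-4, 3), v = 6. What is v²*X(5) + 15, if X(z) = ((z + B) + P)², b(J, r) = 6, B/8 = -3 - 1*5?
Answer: 101139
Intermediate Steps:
B = -64 (B = 8*(-3 - 1*5) = 8*(-3 - 5) = 8*(-8) = -64)
P = 6
X(z) = (-58 + z)² (X(z) = ((z - 64) + 6)² = ((-64 + z) + 6)² = (-58 + z)²)
v²*X(5) + 15 = 6²*(-58 + 5)² + 15 = 36*(-53)² + 15 = 36*2809 + 15 = 101124 + 15 = 101139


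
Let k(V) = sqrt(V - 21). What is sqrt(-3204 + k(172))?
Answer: sqrt(-3204 + sqrt(151)) ≈ 56.495*I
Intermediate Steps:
k(V) = sqrt(-21 + V)
sqrt(-3204 + k(172)) = sqrt(-3204 + sqrt(-21 + 172)) = sqrt(-3204 + sqrt(151))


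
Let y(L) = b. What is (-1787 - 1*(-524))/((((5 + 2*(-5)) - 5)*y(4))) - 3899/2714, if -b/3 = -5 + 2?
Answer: 256406/20355 ≈ 12.597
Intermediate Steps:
b = 9 (b = -3*(-5 + 2) = -3*(-3) = 9)
y(L) = 9
(-1787 - 1*(-524))/((((5 + 2*(-5)) - 5)*y(4))) - 3899/2714 = (-1787 - 1*(-524))/((((5 + 2*(-5)) - 5)*9)) - 3899/2714 = (-1787 + 524)/((((5 - 10) - 5)*9)) - 3899*1/2714 = -1263*1/(9*(-5 - 5)) - 3899/2714 = -1263/((-10*9)) - 3899/2714 = -1263/(-90) - 3899/2714 = -1263*(-1/90) - 3899/2714 = 421/30 - 3899/2714 = 256406/20355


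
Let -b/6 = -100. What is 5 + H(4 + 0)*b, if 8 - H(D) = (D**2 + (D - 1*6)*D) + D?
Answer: -2395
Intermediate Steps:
b = 600 (b = -6*(-100) = 600)
H(D) = 8 - D - D**2 - D*(-6 + D) (H(D) = 8 - ((D**2 + (D - 1*6)*D) + D) = 8 - ((D**2 + (D - 6)*D) + D) = 8 - ((D**2 + (-6 + D)*D) + D) = 8 - ((D**2 + D*(-6 + D)) + D) = 8 - (D + D**2 + D*(-6 + D)) = 8 + (-D - D**2 - D*(-6 + D)) = 8 - D - D**2 - D*(-6 + D))
5 + H(4 + 0)*b = 5 + (8 - 2*(4 + 0)**2 + 5*(4 + 0))*600 = 5 + (8 - 2*4**2 + 5*4)*600 = 5 + (8 - 2*16 + 20)*600 = 5 + (8 - 32 + 20)*600 = 5 - 4*600 = 5 - 2400 = -2395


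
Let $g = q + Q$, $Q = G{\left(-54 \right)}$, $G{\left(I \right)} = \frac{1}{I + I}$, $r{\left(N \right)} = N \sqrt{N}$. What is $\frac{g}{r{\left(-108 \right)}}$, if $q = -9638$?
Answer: $- \frac{1040905 i \sqrt{3}}{209952} \approx - 8.5872 i$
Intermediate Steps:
$r{\left(N \right)} = N^{\frac{3}{2}}$
$G{\left(I \right)} = \frac{1}{2 I}$
$Q = - \frac{1}{108}$ ($Q = \frac{1}{2 \left(-54\right)} = \frac{1}{2} \left(- \frac{1}{54}\right) = - \frac{1}{108} \approx -0.0092593$)
$g = - \frac{1040905}{108}$ ($g = -9638 - \frac{1}{108} = - \frac{1040905}{108} \approx -9638.0$)
$\frac{g}{r{\left(-108 \right)}} = - \frac{1040905}{108 \left(-108\right)^{\frac{3}{2}}} = - \frac{1040905}{108 \left(- 648 i \sqrt{3}\right)} = - \frac{1040905 \frac{i \sqrt{3}}{1944}}{108} = - \frac{1040905 i \sqrt{3}}{209952}$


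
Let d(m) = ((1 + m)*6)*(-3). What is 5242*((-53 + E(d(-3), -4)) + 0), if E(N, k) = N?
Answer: -89114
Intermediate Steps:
d(m) = -18 - 18*m (d(m) = (6 + 6*m)*(-3) = -18 - 18*m)
5242*((-53 + E(d(-3), -4)) + 0) = 5242*((-53 + (-18 - 18*(-3))) + 0) = 5242*((-53 + (-18 + 54)) + 0) = 5242*((-53 + 36) + 0) = 5242*(-17 + 0) = 5242*(-17) = -89114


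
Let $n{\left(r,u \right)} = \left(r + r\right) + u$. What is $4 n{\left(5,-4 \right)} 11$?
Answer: $264$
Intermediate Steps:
$n{\left(r,u \right)} = u + 2 r$ ($n{\left(r,u \right)} = 2 r + u = u + 2 r$)
$4 n{\left(5,-4 \right)} 11 = 4 \left(-4 + 2 \cdot 5\right) 11 = 4 \left(-4 + 10\right) 11 = 4 \cdot 6 \cdot 11 = 24 \cdot 11 = 264$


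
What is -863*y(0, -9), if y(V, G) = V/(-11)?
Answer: 0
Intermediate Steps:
y(V, G) = -V/11 (y(V, G) = V*(-1/11) = -V/11)
-863*y(0, -9) = -(-863)*0/11 = -863*0 = 0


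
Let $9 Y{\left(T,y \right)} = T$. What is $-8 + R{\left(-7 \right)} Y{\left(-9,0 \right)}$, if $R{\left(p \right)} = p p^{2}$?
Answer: $335$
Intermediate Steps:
$Y{\left(T,y \right)} = \frac{T}{9}$
$R{\left(p \right)} = p^{3}$
$-8 + R{\left(-7 \right)} Y{\left(-9,0 \right)} = -8 + \left(-7\right)^{3} \cdot \frac{1}{9} \left(-9\right) = -8 - -343 = -8 + 343 = 335$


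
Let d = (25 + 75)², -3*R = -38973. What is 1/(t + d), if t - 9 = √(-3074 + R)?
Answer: 10009/100170164 - √9917/100170164 ≈ 9.8926e-5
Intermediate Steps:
R = 12991 (R = -⅓*(-38973) = 12991)
d = 10000 (d = 100² = 10000)
t = 9 + √9917 (t = 9 + √(-3074 + 12991) = 9 + √9917 ≈ 108.58)
1/(t + d) = 1/((9 + √9917) + 10000) = 1/(10009 + √9917)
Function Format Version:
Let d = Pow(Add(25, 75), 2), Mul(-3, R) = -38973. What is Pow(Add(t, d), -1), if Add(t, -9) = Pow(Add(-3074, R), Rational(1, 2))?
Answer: Add(Rational(10009, 100170164), Mul(Rational(-1, 100170164), Pow(9917, Rational(1, 2)))) ≈ 9.8926e-5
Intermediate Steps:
R = 12991 (R = Mul(Rational(-1, 3), -38973) = 12991)
d = 10000 (d = Pow(100, 2) = 10000)
t = Add(9, Pow(9917, Rational(1, 2))) (t = Add(9, Pow(Add(-3074, 12991), Rational(1, 2))) = Add(9, Pow(9917, Rational(1, 2))) ≈ 108.58)
Pow(Add(t, d), -1) = Pow(Add(Add(9, Pow(9917, Rational(1, 2))), 10000), -1) = Pow(Add(10009, Pow(9917, Rational(1, 2))), -1)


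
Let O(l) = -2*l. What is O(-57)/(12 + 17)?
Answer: 114/29 ≈ 3.9310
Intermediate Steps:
O(-57)/(12 + 17) = (-2*(-57))/(12 + 17) = 114/29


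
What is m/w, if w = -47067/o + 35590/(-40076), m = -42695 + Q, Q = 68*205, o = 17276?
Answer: 4977152456220/625277483 ≈ 7959.9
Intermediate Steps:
Q = 13940
m = -28755 (m = -42695 + 13940 = -28755)
w = -625277483/173088244 (w = -47067/17276 + 35590/(-40076) = -47067*1/17276 + 35590*(-1/40076) = -47067/17276 - 17795/20038 = -625277483/173088244 ≈ -3.6125)
m/w = -28755/(-625277483/173088244) = -28755*(-173088244/625277483) = 4977152456220/625277483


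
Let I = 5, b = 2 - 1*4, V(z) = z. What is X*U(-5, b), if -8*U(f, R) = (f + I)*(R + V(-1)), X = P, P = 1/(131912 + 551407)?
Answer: 0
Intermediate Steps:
b = -2 (b = 2 - 4 = -2)
P = 1/683319 ≈ 1.4634e-6
X = 1/683319 ≈ 1.4634e-6
U(f, R) = -(-1 + R)*(5 + f)/8 (U(f, R) = -(f + 5)*(R - 1)/8 = -(5 + f)*(-1 + R)/8 = -(-1 + R)*(5 + f)/8)
X*U(-5, b) = (5/8 - 5/8*(-2) + (1/8)*(-5) - 1/8*(-2)*(-5))/683319 = (5/8 + 5/4 - 5/8 - 5/4)/683319 = (1/683319)*0 = 0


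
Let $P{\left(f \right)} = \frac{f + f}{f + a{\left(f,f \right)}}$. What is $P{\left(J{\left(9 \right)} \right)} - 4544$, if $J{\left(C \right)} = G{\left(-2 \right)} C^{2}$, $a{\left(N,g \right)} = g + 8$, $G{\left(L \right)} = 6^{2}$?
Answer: $- \frac{3316391}{730} \approx -4543.0$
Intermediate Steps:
$G{\left(L \right)} = 36$
$a{\left(N,g \right)} = 8 + g$
$J{\left(C \right)} = 36 C^{2}$
$P{\left(f \right)} = \frac{2 f}{8 + 2 f}$ ($P{\left(f \right)} = \frac{f + f}{f + \left(8 + f\right)} = \frac{2 f}{8 + 2 f}$)
$P{\left(J{\left(9 \right)} \right)} - 4544 = \frac{36 \cdot 9^{2}}{4 + 36 \cdot 9^{2}} - 4544 = \frac{36 \cdot 81}{4 + 36 \cdot 81} - 4544 = \frac{2916}{4 + 2916} - 4544 = \frac{2916}{2920} - 4544 = 2916 \cdot \frac{1}{2920} - 4544 = \frac{729}{730} - 4544 = - \frac{3316391}{730}$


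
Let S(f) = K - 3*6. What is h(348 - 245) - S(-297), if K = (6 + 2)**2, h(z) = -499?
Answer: -545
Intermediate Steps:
K = 64 (K = 8**2 = 64)
S(f) = 46 (S(f) = 64 - 3*6 = 64 - 18 = 46)
h(348 - 245) - S(-297) = -499 - 1*46 = -499 - 46 = -545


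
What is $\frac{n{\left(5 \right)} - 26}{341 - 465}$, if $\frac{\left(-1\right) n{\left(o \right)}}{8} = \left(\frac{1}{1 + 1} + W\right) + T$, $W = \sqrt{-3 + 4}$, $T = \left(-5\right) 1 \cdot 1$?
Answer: $- \frac{1}{62} \approx -0.016129$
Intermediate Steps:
$T = -5$ ($T = \left(-5\right) 1 = -5$)
$W = 1$ ($W = \sqrt{1} = 1$)
$n{\left(o \right)} = 28$ ($n{\left(o \right)} = - 8 \left(\left(\frac{1}{1 + 1} + 1\right) - 5\right) = - 8 \left(\left(\frac{1}{2} + 1\right) - 5\right) = - 8 \left(\frac{3}{2} - 5\right) = \left(-8\right) \left(- \frac{7}{2}\right) = 28$)
$\frac{n{\left(5 \right)} - 26}{341 - 465} = \frac{28 - 26}{341 - 465} = \frac{2}{-124} = 2 \left(- \frac{1}{124}\right) = - \frac{1}{62}$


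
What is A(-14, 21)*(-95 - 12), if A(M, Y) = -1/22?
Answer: 107/22 ≈ 4.8636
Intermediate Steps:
A(M, Y) = -1/22 (A(M, Y) = -1*1/22 = -1/22)
A(-14, 21)*(-95 - 12) = -(-95 - 12)/22 = -1/22*(-107) = 107/22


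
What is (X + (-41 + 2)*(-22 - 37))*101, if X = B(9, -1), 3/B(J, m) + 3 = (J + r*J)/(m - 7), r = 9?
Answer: 4415215/19 ≈ 2.3238e+5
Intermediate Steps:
B(J, m) = 3/(-3 + 10*J/(-7 + m)) (B(J, m) = 3/(-3 + (J + 9*J)/(m - 7)) = 3/(-3 + (10*J)/(-7 + m)) = 3/(-3 + 10*J/(-7 + m)))
X = -4/19 (X = 3*(-7 - 1)/(21 - 3*(-1) + 10*9) = 3*(-8)/(21 + 3 + 90) = 3*(-8)/114 = 3*(1/114)*(-8) = -4/19 ≈ -0.21053)
(X + (-41 + 2)*(-22 - 37))*101 = (-4/19 + (-41 + 2)*(-22 - 37))*101 = (-4/19 - 39*(-59))*101 = (-4/19 + 2301)*101 = (43715/19)*101 = 4415215/19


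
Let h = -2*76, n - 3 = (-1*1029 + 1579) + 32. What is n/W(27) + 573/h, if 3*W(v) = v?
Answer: 9307/152 ≈ 61.230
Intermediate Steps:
W(v) = v/3
n = 585 (n = 3 + ((-1*1029 + 1579) + 32) = 3 + ((-1029 + 1579) + 32) = 3 + (550 + 32) = 3 + 582 = 585)
h = -152
n/W(27) + 573/h = 585/(((⅓)*27)) + 573/(-152) = 585/9 + 573*(-1/152) = 585*(⅑) - 573/152 = 65 - 573/152 = 9307/152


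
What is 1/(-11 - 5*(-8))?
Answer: 1/29 ≈ 0.034483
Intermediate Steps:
1/(-11 - 5*(-8)) = 1/(-11 + 40) = 1/29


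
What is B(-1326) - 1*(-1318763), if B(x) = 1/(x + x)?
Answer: 3497359475/2652 ≈ 1.3188e+6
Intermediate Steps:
B(x) = 1/(2*x)
B(-1326) - 1*(-1318763) = (½)/(-1326) - 1*(-1318763) = (½)*(-1/1326) + 1318763 = -1/2652 + 1318763 = 3497359475/2652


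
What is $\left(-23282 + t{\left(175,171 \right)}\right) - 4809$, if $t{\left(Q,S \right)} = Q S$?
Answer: $1834$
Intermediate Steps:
$\left(-23282 + t{\left(175,171 \right)}\right) - 4809 = \left(-23282 + 175 \cdot 171\right) - 4809 = \left(-23282 + 29925\right) - 4809 = 6643 - 4809 = 1834$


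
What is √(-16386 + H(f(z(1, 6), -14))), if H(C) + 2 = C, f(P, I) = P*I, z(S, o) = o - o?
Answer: 2*I*√4097 ≈ 128.02*I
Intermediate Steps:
z(S, o) = 0
f(P, I) = I*P
H(C) = -2 + C
√(-16386 + H(f(z(1, 6), -14))) = √(-16386 + (-2 - 14*0)) = √(-16386 + (-2 + 0)) = √(-16386 - 2) = √(-16388) = 2*I*√4097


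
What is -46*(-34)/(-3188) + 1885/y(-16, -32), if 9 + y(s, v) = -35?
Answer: -1519549/35068 ≈ -43.331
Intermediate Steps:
y(s, v) = -44 (y(s, v) = -9 - 35 = -44)
-46*(-34)/(-3188) + 1885/y(-16, -32) = -46*(-34)/(-3188) + 1885/(-44) = 1564*(-1/3188) + 1885*(-1/44) = -391/797 - 1885/44 = -1519549/35068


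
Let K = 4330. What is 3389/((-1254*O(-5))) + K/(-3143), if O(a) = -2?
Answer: -208013/7882644 ≈ -0.026389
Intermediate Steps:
3389/((-1254*O(-5))) + K/(-3143) = 3389/((-1254*(-2))) + 4330/(-3143) = 3389/2508 + 4330*(-1/3143) = 3389*(1/2508) - 4330/3143 = 3389/2508 - 4330/3143 = -208013/7882644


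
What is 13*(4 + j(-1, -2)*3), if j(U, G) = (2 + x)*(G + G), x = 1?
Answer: -416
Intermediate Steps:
j(U, G) = 6*G (j(U, G) = (2 + 1)*(G + G) = 3*(2*G) = 6*G)
13*(4 + j(-1, -2)*3) = 13*(4 + (6*(-2))*3) = 13*(4 - 12*3) = 13*(4 - 36) = 13*(-32) = -416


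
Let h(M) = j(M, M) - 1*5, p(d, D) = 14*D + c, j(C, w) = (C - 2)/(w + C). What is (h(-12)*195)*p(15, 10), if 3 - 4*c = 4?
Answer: -1925755/16 ≈ -1.2036e+5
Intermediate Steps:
c = -1/4 (c = 3/4 - 1/4*4 = 3/4 - 1 = -1/4 ≈ -0.25000)
j(C, w) = (-2 + C)/(C + w)
p(d, D) = -1/4 + 14*D (p(d, D) = 14*D - 1/4 = -1/4 + 14*D)
h(M) = -5 + (-2 + M)/(2*M) (h(M) = (-2 + M)/(M + M) - 1*5 = (-2 + M)/((2*M)) - 5 = (1/(2*M))*(-2 + M) - 5 = (-2 + M)/(2*M) - 5 = -5 + (-2 + M)/(2*M))
(h(-12)*195)*p(15, 10) = ((-9/2 - 1/(-12))*195)*(-1/4 + 14*10) = ((-9/2 - 1*(-1/12))*195)*(-1/4 + 140) = ((-9/2 + 1/12)*195)*(559/4) = -53/12*195*(559/4) = -3445/4*559/4 = -1925755/16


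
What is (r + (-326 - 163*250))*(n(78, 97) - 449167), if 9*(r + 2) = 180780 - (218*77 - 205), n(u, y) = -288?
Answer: 30788116955/3 ≈ 1.0263e+10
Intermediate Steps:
r = 54727/3 (r = -2 + (180780 - (218*77 - 205))/9 = -2 + (180780 - (16786 - 205))/9 = -2 + (180780 - 1*16581)/9 = -2 + (180780 - 16581)/9 = -2 + (1/9)*164199 = -2 + 54733/3 = 54727/3 ≈ 18242.)
(r + (-326 - 163*250))*(n(78, 97) - 449167) = (54727/3 + (-326 - 163*250))*(-288 - 449167) = (54727/3 + (-326 - 40750))*(-449455) = (54727/3 - 41076)*(-449455) = -68501/3*(-449455) = 30788116955/3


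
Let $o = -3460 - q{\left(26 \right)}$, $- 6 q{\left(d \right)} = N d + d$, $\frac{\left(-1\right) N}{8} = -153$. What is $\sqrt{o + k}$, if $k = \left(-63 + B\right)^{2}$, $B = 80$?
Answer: $\frac{2 \sqrt{4809}}{3} \approx 46.231$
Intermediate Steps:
$N = 1224$ ($N = \left(-8\right) \left(-153\right) = 1224$)
$q{\left(d \right)} = - \frac{1225 d}{6}$ ($q{\left(d \right)} = - \frac{1224 d + d}{6} = - \frac{1225 d}{6}$)
$k = 289$ ($k = \left(-63 + 80\right)^{2} = 17^{2} = 289$)
$o = \frac{5545}{3}$ ($o = -3460 - \left(- \frac{1225}{6}\right) 26 = -3460 - - \frac{15925}{3} = -3460 + \frac{15925}{3} = \frac{5545}{3} \approx 1848.3$)
$\sqrt{o + k} = \sqrt{\frac{5545}{3} + 289} = \sqrt{\frac{6412}{3}} = \frac{2 \sqrt{4809}}{3}$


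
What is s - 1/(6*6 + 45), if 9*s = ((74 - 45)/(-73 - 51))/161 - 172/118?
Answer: -16645411/95407956 ≈ -0.17447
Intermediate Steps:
s = -1718615/10600884 (s = (((74 - 45)/(-73 - 51))/161 - 172/118)/9 = ((29/(-124))*(1/161) - 172*1/118)/9 = ((29*(-1/124))*(1/161) - 86/59)/9 = (-29/124*1/161 - 86/59)/9 = (-29/19964 - 86/59)/9 = (⅑)*(-1718615/1177876) = -1718615/10600884 ≈ -0.16212)
s - 1/(6*6 + 45) = -1718615/10600884 - 1/(6*6 + 45) = -1718615/10600884 - 1/(36 + 45) = -1718615/10600884 - 1/81 = -16645411/95407956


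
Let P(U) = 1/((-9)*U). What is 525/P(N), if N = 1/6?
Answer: -1575/2 ≈ -787.50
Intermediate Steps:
N = 1/6 ≈ 0.16667
P(U) = -1/(9*U)
525/P(N) = 525/((-1/(9*1/6))) = 525/((-1/9*6)) = 525/(-2/3) = 525*(-3/2) = -1575/2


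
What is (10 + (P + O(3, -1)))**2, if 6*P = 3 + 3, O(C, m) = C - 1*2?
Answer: 144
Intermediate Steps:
O(C, m) = -2 + C (O(C, m) = C - 2 = -2 + C)
P = 1 (P = (3 + 3)/6 = (1/6)*6 = 1)
(10 + (P + O(3, -1)))**2 = (10 + (1 + (-2 + 3)))**2 = (10 + (1 + 1))**2 = (10 + 2)**2 = 12**2 = 144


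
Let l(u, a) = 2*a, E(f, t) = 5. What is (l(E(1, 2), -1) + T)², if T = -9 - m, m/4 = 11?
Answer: 3025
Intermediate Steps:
m = 44 (m = 4*11 = 44)
T = -53 (T = -9 - 1*44 = -9 - 44 = -53)
(l(E(1, 2), -1) + T)² = (2*(-1) - 53)² = (-2 - 53)² = (-55)² = 3025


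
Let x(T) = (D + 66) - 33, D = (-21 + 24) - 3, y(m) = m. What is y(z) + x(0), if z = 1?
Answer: 34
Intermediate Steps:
D = 0 (D = 3 - 3 = 0)
x(T) = 33 (x(T) = (0 + 66) - 33 = 66 - 33 = 33)
y(z) + x(0) = 1 + 33 = 34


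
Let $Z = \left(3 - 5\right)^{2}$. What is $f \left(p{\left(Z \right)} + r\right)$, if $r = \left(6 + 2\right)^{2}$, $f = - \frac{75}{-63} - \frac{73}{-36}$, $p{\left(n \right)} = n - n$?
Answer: $\frac{12976}{63} \approx 205.97$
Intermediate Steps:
$Z = 4$ ($Z = \left(-2\right)^{2} = 4$)
$p{\left(n \right)} = 0$
$f = \frac{811}{252}$ ($f = \left(-75\right) \left(- \frac{1}{63}\right) - - \frac{73}{36} = \frac{25}{21} + \frac{73}{36} = \frac{811}{252} \approx 3.2183$)
$r = 64$ ($r = 8^{2} = 64$)
$f \left(p{\left(Z \right)} + r\right) = \frac{811 \left(0 + 64\right)}{252} = \frac{811}{252} \cdot 64 = \frac{12976}{63}$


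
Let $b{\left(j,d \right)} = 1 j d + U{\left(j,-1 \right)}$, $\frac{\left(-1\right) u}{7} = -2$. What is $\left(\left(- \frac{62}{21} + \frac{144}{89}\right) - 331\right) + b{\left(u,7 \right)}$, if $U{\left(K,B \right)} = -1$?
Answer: $- \frac{439840}{1869} \approx -235.33$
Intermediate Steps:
$u = 14$ ($u = \left(-7\right) \left(-2\right) = 14$)
$b{\left(j,d \right)} = -1 + d j$ ($b{\left(j,d \right)} = 1 j d - 1 = j d - 1 = d j - 1 = -1 + d j$)
$\left(\left(- \frac{62}{21} + \frac{144}{89}\right) - 331\right) + b{\left(u,7 \right)} = \left(\left(- \frac{62}{21} + \frac{144}{89}\right) - 331\right) + \left(-1 + 7 \cdot 14\right) = \left(\left(\left(-62\right) \frac{1}{21} + 144 \cdot \frac{1}{89}\right) - 331\right) + \left(-1 + 98\right) = \left(\left(- \frac{62}{21} + \frac{144}{89}\right) - 331\right) + 97 = \left(- \frac{2494}{1869} - 331\right) + 97 = - \frac{621133}{1869} + 97 = - \frac{439840}{1869}$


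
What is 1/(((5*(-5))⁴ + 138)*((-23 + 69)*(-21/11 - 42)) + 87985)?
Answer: -11/8681004499 ≈ -1.2671e-9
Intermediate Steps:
1/(((5*(-5))⁴ + 138)*((-23 + 69)*(-21/11 - 42)) + 87985) = 1/(((-25)⁴ + 138)*(46*(-21*1/11 - 42)) + 87985) = 1/((390625 + 138)*(46*(-21/11 - 42)) + 87985) = 1/(390763*(46*(-483/11)) + 87985) = 1/(390763*(-22218/11) + 87985) = 1/(-8681972334/11 + 87985) = 1/(-8681004499/11) = -11/8681004499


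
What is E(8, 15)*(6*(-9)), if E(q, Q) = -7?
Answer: 378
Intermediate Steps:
E(8, 15)*(6*(-9)) = -42*(-9) = -7*(-54) = 378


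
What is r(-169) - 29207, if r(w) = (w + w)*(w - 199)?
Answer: 95177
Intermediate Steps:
r(w) = 2*w*(-199 + w) (r(w) = (2*w)*(-199 + w) = 2*w*(-199 + w))
r(-169) - 29207 = 2*(-169)*(-199 - 169) - 29207 = 2*(-169)*(-368) - 29207 = 124384 - 29207 = 95177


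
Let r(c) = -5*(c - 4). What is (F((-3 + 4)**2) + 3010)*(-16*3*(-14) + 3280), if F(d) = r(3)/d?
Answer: 11915280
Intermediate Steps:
r(c) = 20 - 5*c (r(c) = -5*(-4 + c) = 20 - 5*c)
F(d) = 5/d (F(d) = (20 - 5*3)/d = (20 - 15)/d = 5/d)
(F((-3 + 4)**2) + 3010)*(-16*3*(-14) + 3280) = (5/((-3 + 4)**2) + 3010)*(-16*3*(-14) + 3280) = (5/(1**2) + 3010)*(-48*(-14) + 3280) = (5/1 + 3010)*(672 + 3280) = (5*1 + 3010)*3952 = (5 + 3010)*3952 = 3015*3952 = 11915280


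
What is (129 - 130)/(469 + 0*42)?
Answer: -1/469 ≈ -0.0021322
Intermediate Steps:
(129 - 130)/(469 + 0*42) = -1/(469 + 0) = -1/469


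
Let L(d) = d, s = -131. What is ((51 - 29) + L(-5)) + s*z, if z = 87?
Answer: -11380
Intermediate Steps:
((51 - 29) + L(-5)) + s*z = ((51 - 29) - 5) - 131*87 = (22 - 5) - 11397 = 17 - 11397 = -11380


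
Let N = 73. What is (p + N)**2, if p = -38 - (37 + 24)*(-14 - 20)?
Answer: 4447881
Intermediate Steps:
p = 2036 (p = -38 - 61*(-34) = -38 - 1*(-2074) = -38 + 2074 = 2036)
(p + N)**2 = (2036 + 73)**2 = 2109**2 = 4447881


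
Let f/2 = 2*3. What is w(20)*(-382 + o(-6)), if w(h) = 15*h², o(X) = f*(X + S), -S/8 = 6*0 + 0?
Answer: -2724000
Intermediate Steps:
f = 12 (f = 2*(2*3) = 2*6 = 12)
S = 0 (S = -8*(6*0 + 0) = -8*(0 + 0) = -8*0 = 0)
o(X) = 12*X (o(X) = 12*(X + 0) = 12*X)
w(20)*(-382 + o(-6)) = (15*20²)*(-382 + 12*(-6)) = (15*400)*(-382 - 72) = 6000*(-454) = -2724000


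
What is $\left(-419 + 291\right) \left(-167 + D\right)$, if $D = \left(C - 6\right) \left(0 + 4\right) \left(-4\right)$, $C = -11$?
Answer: $-13440$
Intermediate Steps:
$D = 272$ ($D = \left(-11 - 6\right) \left(0 + 4\right) \left(-4\right) = - 17 \cdot 4 \left(-4\right) = \left(-17\right) \left(-16\right) = 272$)
$\left(-419 + 291\right) \left(-167 + D\right) = \left(-419 + 291\right) \left(-167 + 272\right) = \left(-128\right) 105 = -13440$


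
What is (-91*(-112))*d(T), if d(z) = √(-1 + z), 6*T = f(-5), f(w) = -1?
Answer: 5096*I*√42/3 ≈ 11009.0*I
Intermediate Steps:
T = -⅙ (T = (⅙)*(-1) = -⅙ ≈ -0.16667)
(-91*(-112))*d(T) = (-91*(-112))*√(-1 - ⅙) = 10192*√(-7/6) = 10192*(I*√42/6) = 5096*I*√42/3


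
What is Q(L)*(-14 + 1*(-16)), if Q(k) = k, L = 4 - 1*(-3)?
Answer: -210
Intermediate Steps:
L = 7 (L = 4 + 3 = 7)
Q(L)*(-14 + 1*(-16)) = 7*(-14 + 1*(-16)) = 7*(-14 - 16) = 7*(-30) = -210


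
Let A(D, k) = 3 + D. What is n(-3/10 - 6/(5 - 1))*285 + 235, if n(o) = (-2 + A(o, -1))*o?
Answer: 3227/5 ≈ 645.40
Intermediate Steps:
n(o) = o*(1 + o) (n(o) = (-2 + (3 + o))*o = (1 + o)*o = o*(1 + o))
n(-3/10 - 6/(5 - 1))*285 + 235 = ((-3/10 - 6/(5 - 1))*(1 + (-3/10 - 6/(5 - 1))))*285 + 235 = ((-3*⅒ - 6/4)*(1 + (-3*⅒ - 6/4)))*285 + 235 = ((-3/10 - 6*¼)*(1 + (-3/10 - 6*¼)))*285 + 235 = ((-3/10 - 3/2)*(1 + (-3/10 - 3/2)))*285 + 235 = -9*(1 - 9/5)/5*285 + 235 = -9/5*(-⅘)*285 + 235 = (36/25)*285 + 235 = 2052/5 + 235 = 3227/5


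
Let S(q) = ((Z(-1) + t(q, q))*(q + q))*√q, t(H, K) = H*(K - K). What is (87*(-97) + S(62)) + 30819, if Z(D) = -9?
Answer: 22380 - 1116*√62 ≈ 13593.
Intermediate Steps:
t(H, K) = 0 (t(H, K) = H*0 = 0)
S(q) = -18*q^(3/2) (S(q) = ((-9 + 0)*(q + q))*√q = (-18*q)*√q = -18*q^(3/2))
(87*(-97) + S(62)) + 30819 = (87*(-97) - 1116*√62) + 30819 = (-8439 - 1116*√62) + 30819 = 22380 - 1116*√62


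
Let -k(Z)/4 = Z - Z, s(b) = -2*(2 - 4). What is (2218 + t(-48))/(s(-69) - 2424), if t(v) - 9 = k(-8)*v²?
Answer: -2227/2420 ≈ -0.92025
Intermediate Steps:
s(b) = 4 (s(b) = -2*(-2) = 4)
k(Z) = 0 (k(Z) = -4*(Z - Z) = -4*0 = 0)
t(v) = 9 (t(v) = 9 + 0*v² = 9 + 0 = 9)
(2218 + t(-48))/(s(-69) - 2424) = (2218 + 9)/(4 - 2424) = 2227/(-2420) = 2227*(-1/2420) = -2227/2420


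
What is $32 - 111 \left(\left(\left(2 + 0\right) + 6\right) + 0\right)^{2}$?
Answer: $-7072$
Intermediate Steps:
$32 - 111 \left(\left(\left(2 + 0\right) + 6\right) + 0\right)^{2} = 32 - 111 \left(\left(2 + 6\right) + 0\right)^{2} = 32 - 111 \left(8 + 0\right)^{2} = 32 - 111 \cdot 8^{2} = 32 - 7104 = -7072$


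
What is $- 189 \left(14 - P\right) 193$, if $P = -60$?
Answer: $-2699298$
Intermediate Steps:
$- 189 \left(14 - P\right) 193 = - 189 \left(14 - -60\right) 193 = - 189 \left(14 + 60\right) 193 = \left(-189\right) 74 \cdot 193 = \left(-13986\right) 193 = -2699298$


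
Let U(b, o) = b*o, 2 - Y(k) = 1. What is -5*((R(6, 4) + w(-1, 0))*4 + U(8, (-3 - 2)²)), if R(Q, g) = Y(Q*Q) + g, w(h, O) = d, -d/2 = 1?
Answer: -1060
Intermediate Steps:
d = -2 (d = -2*1 = -2)
Y(k) = 1 (Y(k) = 2 - 1*1 = 2 - 1 = 1)
w(h, O) = -2
R(Q, g) = 1 + g
-5*((R(6, 4) + w(-1, 0))*4 + U(8, (-3 - 2)²)) = -5*(((1 + 4) - 2)*4 + 8*(-3 - 2)²) = -5*((5 - 2)*4 + 8*(-5)²) = -5*(3*4 + 8*25) = -5*(12 + 200) = -5*212 = -1060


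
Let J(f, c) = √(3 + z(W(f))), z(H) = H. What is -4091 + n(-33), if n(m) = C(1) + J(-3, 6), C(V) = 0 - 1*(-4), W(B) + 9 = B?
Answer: -4087 + 3*I ≈ -4087.0 + 3.0*I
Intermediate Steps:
W(B) = -9 + B
J(f, c) = √(-6 + f) (J(f, c) = √(3 + (-9 + f)) = √(-6 + f))
C(V) = 4 (C(V) = 0 + 4 = 4)
n(m) = 4 + 3*I (n(m) = 4 + √(-6 - 3) = 4 + √(-9) = 4 + 3*I)
-4091 + n(-33) = -4091 + (4 + 3*I) = -4087 + 3*I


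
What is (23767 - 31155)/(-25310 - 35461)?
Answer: 7388/60771 ≈ 0.12157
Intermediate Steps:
(23767 - 31155)/(-25310 - 35461) = -7388/(-60771) = -7388*(-1/60771) = 7388/60771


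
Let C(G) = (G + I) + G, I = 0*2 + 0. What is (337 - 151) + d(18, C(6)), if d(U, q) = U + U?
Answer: 222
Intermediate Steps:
I = 0 (I = 0 + 0 = 0)
C(G) = 2*G (C(G) = (G + 0) + G = G + G = 2*G)
d(U, q) = 2*U
(337 - 151) + d(18, C(6)) = (337 - 151) + 2*18 = 186 + 36 = 222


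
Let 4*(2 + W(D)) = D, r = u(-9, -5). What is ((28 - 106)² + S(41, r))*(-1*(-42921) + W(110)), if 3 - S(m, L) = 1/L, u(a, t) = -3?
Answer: 261429661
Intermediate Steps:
r = -3
S(m, L) = 3 - 1/L
W(D) = -2 + D/4
((28 - 106)² + S(41, r))*(-1*(-42921) + W(110)) = ((28 - 106)² + (3 - 1/(-3)))*(-1*(-42921) + (-2 + (¼)*110)) = ((-78)² + (3 - 1*(-⅓)))*(42921 + (-2 + 55/2)) = (6084 + (3 + ⅓))*(42921 + 51/2) = (6084 + 10/3)*(85893/2) = (18262/3)*(85893/2) = 261429661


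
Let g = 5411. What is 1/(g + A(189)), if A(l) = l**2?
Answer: 1/41132 ≈ 2.4312e-5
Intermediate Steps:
1/(g + A(189)) = 1/(5411 + 189**2) = 1/(5411 + 35721) = 1/41132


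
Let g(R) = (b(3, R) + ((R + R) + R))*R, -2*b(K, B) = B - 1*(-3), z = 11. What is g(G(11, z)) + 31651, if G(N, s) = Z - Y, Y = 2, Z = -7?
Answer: 31867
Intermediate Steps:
b(K, B) = -3/2 - B/2 (b(K, B) = -(B - 1*(-3))/2 = -(B + 3)/2 = -(3 + B)/2 = -3/2 - B/2)
G(N, s) = -9 (G(N, s) = -7 - 1*2 = -7 - 2 = -9)
g(R) = R*(-3/2 + 5*R/2) (g(R) = ((-3/2 - R/2) + ((R + R) + R))*R = ((-3/2 - R/2) + (2*R + R))*R = ((-3/2 - R/2) + 3*R)*R = (-3/2 + 5*R/2)*R = R*(-3/2 + 5*R/2))
g(G(11, z)) + 31651 = (½)*(-9)*(-3 + 5*(-9)) + 31651 = (½)*(-9)*(-3 - 45) + 31651 = (½)*(-9)*(-48) + 31651 = 216 + 31651 = 31867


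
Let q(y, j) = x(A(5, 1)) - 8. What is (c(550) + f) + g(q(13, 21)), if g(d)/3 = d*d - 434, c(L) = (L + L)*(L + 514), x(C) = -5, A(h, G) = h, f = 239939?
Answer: 1409544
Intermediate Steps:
c(L) = 2*L*(514 + L) (c(L) = (2*L)*(514 + L) = 2*L*(514 + L))
q(y, j) = -13 (q(y, j) = -5 - 8 = -13)
g(d) = -1302 + 3*d² (g(d) = 3*(d*d - 434) = 3*(d² - 434) = 3*(-434 + d²) = -1302 + 3*d²)
(c(550) + f) + g(q(13, 21)) = (2*550*(514 + 550) + 239939) + (-1302 + 3*(-13)²) = (2*550*1064 + 239939) + (-1302 + 3*169) = (1170400 + 239939) + (-1302 + 507) = 1410339 - 795 = 1409544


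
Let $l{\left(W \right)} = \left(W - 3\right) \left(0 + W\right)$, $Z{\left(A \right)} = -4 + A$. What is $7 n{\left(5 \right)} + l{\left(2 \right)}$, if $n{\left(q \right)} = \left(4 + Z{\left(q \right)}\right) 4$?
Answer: $138$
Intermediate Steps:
$n{\left(q \right)} = 4 q$ ($n{\left(q \right)} = \left(4 + \left(-4 + q\right)\right) 4 = q 4 = 4 q$)
$l{\left(W \right)} = W \left(-3 + W\right)$ ($l{\left(W \right)} = \left(-3 + W\right) W = W \left(-3 + W\right)$)
$7 n{\left(5 \right)} + l{\left(2 \right)} = 7 \cdot 4 \cdot 5 + 2 \left(-3 + 2\right) = 7 \cdot 20 + 2 \left(-1\right) = 140 - 2 = 138$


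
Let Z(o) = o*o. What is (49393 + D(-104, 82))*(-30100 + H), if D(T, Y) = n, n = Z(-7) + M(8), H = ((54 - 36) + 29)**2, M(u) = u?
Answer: -1379209950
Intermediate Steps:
Z(o) = o**2
H = 2209 (H = (18 + 29)**2 = 47**2 = 2209)
n = 57 (n = (-7)**2 + 8 = 49 + 8 = 57)
D(T, Y) = 57
(49393 + D(-104, 82))*(-30100 + H) = (49393 + 57)*(-30100 + 2209) = 49450*(-27891) = -1379209950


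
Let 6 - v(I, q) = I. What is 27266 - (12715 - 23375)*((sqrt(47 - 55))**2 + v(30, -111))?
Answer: -313854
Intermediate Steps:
v(I, q) = 6 - I
27266 - (12715 - 23375)*((sqrt(47 - 55))**2 + v(30, -111)) = 27266 - (12715 - 23375)*((sqrt(47 - 55))**2 + (6 - 1*30)) = 27266 - (-10660)*((sqrt(-8))**2 + (6 - 30)) = 27266 - (-10660)*((2*I*sqrt(2))**2 - 24) = 27266 - (-10660)*(-8 - 24) = 27266 - (-10660)*(-32) = 27266 - 1*341120 = 27266 - 341120 = -313854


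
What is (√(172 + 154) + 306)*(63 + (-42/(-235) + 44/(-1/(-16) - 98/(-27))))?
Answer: 156604374/6815 + 511779*√326/6815 ≈ 24335.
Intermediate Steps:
(√(172 + 154) + 306)*(63 + (-42/(-235) + 44/(-1/(-16) - 98/(-27)))) = (√326 + 306)*(63 + (-42*(-1/235) + 44/(-1*(-1/16) - 98*(-1/27)))) = (306 + √326)*(63 + (42/235 + 44/(1/16 + 98/27))) = (306 + √326)*(63 + (42/235 + 44/(1595/432))) = (306 + √326)*(63 + (42/235 + 44*(432/1595))) = (306 + √326)*(63 + (42/235 + 1728/145)) = (306 + √326)*(63 + 82434/6815) = (306 + √326)*(511779/6815) = 156604374/6815 + 511779*√326/6815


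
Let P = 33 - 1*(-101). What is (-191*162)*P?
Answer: -4146228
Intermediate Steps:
P = 134 (P = 33 + 101 = 134)
(-191*162)*P = -191*162*134 = -30942*134 = -4146228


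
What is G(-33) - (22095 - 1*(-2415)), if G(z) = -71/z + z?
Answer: -809848/33 ≈ -24541.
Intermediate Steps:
G(z) = z - 71/z
G(-33) - (22095 - 1*(-2415)) = (-33 - 71/(-33)) - (22095 - 1*(-2415)) = (-33 - 71*(-1/33)) - (22095 + 2415) = (-33 + 71/33) - 1*24510 = -1018/33 - 24510 = -809848/33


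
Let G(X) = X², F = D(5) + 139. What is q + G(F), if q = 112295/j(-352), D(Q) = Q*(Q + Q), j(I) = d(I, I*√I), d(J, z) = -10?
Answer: 48983/2 ≈ 24492.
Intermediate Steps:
j(I) = -10
D(Q) = 2*Q² (D(Q) = Q*(2*Q) = 2*Q²)
F = 189 (F = 2*5² + 139 = 2*25 + 139 = 50 + 139 = 189)
q = -22459/2 (q = 112295/(-10) = 112295*(-⅒) = -22459/2 ≈ -11230.)
q + G(F) = -22459/2 + 189² = -22459/2 + 35721 = 48983/2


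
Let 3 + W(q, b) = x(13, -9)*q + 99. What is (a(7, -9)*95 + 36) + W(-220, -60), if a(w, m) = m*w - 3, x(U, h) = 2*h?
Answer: -2178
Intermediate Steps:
W(q, b) = 96 - 18*q (W(q, b) = -3 + ((2*(-9))*q + 99) = -3 + (-18*q + 99) = -3 + (99 - 18*q) = 96 - 18*q)
a(w, m) = -3 + m*w
(a(7, -9)*95 + 36) + W(-220, -60) = ((-3 - 9*7)*95 + 36) + (96 - 18*(-220)) = ((-3 - 63)*95 + 36) + (96 + 3960) = (-66*95 + 36) + 4056 = (-6270 + 36) + 4056 = -6234 + 4056 = -2178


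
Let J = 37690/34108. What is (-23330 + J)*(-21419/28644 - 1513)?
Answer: 17250735125146225/488494776 ≈ 3.5314e+7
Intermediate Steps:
J = 18845/17054 (J = 37690*(1/34108) = 18845/17054 ≈ 1.1050)
(-23330 + J)*(-21419/28644 - 1513) = (-23330 + 18845/17054)*(-21419/28644 - 1513) = -397850975*(-21419*1/28644 - 1513)/17054 = -397850975*(-21419/28644 - 1513)/17054 = -397850975/17054*(-43359791/28644) = 17250735125146225/488494776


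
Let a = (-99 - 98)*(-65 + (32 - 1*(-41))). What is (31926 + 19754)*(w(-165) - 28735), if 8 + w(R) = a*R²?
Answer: -2218898526240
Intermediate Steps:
a = -1576 (a = -197*(-65 + (32 + 41)) = -197*(-65 + 73) = -197*8 = -1576)
w(R) = -8 - 1576*R²
(31926 + 19754)*(w(-165) - 28735) = (31926 + 19754)*((-8 - 1576*(-165)²) - 28735) = 51680*((-8 - 1576*27225) - 28735) = 51680*((-8 - 42906600) - 28735) = 51680*(-42906608 - 28735) = 51680*(-42935343) = -2218898526240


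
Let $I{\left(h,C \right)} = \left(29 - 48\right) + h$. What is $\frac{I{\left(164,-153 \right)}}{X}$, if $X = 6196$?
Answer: $\frac{145}{6196} \approx 0.023402$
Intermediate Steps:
$I{\left(h,C \right)} = -19 + h$
$\frac{I{\left(164,-153 \right)}}{X} = \frac{-19 + 164}{6196} = 145 \cdot \frac{1}{6196} = \frac{145}{6196}$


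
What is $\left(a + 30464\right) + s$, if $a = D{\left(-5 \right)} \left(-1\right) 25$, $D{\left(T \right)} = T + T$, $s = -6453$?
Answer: $24261$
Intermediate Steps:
$D{\left(T \right)} = 2 T$
$a = 250$ ($a = 2 \left(-5\right) \left(-1\right) 25 = \left(-10\right) \left(-1\right) 25 = 10 \cdot 25 = 250$)
$\left(a + 30464\right) + s = \left(250 + 30464\right) - 6453 = 30714 - 6453 = 24261$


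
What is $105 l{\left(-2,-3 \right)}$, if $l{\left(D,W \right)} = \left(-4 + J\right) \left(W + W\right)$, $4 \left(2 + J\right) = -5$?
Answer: $\frac{9135}{2} \approx 4567.5$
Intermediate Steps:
$J = - \frac{13}{4}$ ($J = -2 + \frac{1}{4} \left(-5\right) = -2 - \frac{5}{4} = - \frac{13}{4} \approx -3.25$)
$l{\left(D,W \right)} = - \frac{29 W}{2}$ ($l{\left(D,W \right)} = \left(-4 - \frac{13}{4}\right) \left(W + W\right) = - \frac{29 \cdot 2 W}{4} = - \frac{29 W}{2}$)
$105 l{\left(-2,-3 \right)} = 105 \left(\left(- \frac{29}{2}\right) \left(-3\right)\right) = 105 \cdot \frac{87}{2} = \frac{9135}{2}$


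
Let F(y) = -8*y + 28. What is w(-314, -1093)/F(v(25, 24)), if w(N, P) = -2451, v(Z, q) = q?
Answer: 2451/164 ≈ 14.945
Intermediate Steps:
F(y) = 28 - 8*y
w(-314, -1093)/F(v(25, 24)) = -2451/(28 - 8*24) = -2451/(28 - 192) = -2451/(-164) = -2451*(-1/164) = 2451/164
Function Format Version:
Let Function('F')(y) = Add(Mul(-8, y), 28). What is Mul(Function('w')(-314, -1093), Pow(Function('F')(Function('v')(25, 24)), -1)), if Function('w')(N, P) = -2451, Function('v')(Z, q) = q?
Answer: Rational(2451, 164) ≈ 14.945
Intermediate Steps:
Function('F')(y) = Add(28, Mul(-8, y))
Mul(Function('w')(-314, -1093), Pow(Function('F')(Function('v')(25, 24)), -1)) = Mul(-2451, Pow(Add(28, Mul(-8, 24)), -1)) = Mul(-2451, Pow(Add(28, -192), -1)) = Mul(-2451, Pow(-164, -1)) = Mul(-2451, Rational(-1, 164)) = Rational(2451, 164)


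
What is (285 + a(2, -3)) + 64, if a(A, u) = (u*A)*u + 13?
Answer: 380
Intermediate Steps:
a(A, u) = 13 + A*u**2 (a(A, u) = (A*u)*u + 13 = A*u**2 + 13 = 13 + A*u**2)
(285 + a(2, -3)) + 64 = (285 + (13 + 2*(-3)**2)) + 64 = (285 + (13 + 2*9)) + 64 = (285 + (13 + 18)) + 64 = (285 + 31) + 64 = 316 + 64 = 380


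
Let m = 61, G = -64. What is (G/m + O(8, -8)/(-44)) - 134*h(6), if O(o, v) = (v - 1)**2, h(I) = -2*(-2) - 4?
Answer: -7757/2684 ≈ -2.8901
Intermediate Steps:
h(I) = 0 (h(I) = 4 - 4 = 0)
O(o, v) = (-1 + v)**2
(G/m + O(8, -8)/(-44)) - 134*h(6) = (-64/61 + (-1 - 8)**2/(-44)) - 134*0 = (-64*1/61 + (-9)**2*(-1/44)) + 0 = (-64/61 + 81*(-1/44)) + 0 = (-64/61 - 81/44) + 0 = -7757/2684 + 0 = -7757/2684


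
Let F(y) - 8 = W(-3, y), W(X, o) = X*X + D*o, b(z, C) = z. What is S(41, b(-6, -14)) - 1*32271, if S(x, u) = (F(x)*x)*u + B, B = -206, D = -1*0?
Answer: -36659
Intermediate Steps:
D = 0
W(X, o) = X² (W(X, o) = X*X + 0*o = X² + 0 = X²)
F(y) = 17 (F(y) = 8 + (-3)² = 8 + 9 = 17)
S(x, u) = -206 + 17*u*x (S(x, u) = (17*x)*u - 206 = 17*u*x - 206 = -206 + 17*u*x)
S(41, b(-6, -14)) - 1*32271 = (-206 + 17*(-6)*41) - 1*32271 = (-206 - 4182) - 32271 = -4388 - 32271 = -36659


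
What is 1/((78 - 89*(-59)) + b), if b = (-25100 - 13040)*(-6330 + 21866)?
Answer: -1/592537711 ≈ -1.6877e-9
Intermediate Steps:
b = -592543040 (b = -38140*15536 = -592543040)
1/((78 - 89*(-59)) + b) = 1/((78 - 89*(-59)) - 592543040) = 1/((78 + 5251) - 592543040) = 1/(5329 - 592543040) = 1/(-592537711) = -1/592537711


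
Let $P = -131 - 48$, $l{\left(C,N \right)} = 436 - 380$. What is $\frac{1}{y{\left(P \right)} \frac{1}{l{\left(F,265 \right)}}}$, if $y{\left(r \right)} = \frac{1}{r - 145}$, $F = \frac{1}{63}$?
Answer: $-18144$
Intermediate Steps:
$F = \frac{1}{63} \approx 0.015873$
$l{\left(C,N \right)} = 56$
$P = -179$ ($P = -131 - 48 = -179$)
$y{\left(r \right)} = \frac{1}{-145 + r}$
$\frac{1}{y{\left(P \right)} \frac{1}{l{\left(F,265 \right)}}} = \frac{1}{\frac{1}{-145 - 179} \cdot \frac{1}{56}} = \frac{1}{\frac{1}{-324} \cdot \frac{1}{56}} = \frac{1}{\left(- \frac{1}{324}\right) \frac{1}{56}} = \frac{1}{- \frac{1}{18144}} = -18144$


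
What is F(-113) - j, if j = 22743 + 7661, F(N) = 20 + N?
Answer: -30497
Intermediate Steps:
j = 30404
F(-113) - j = (20 - 113) - 1*30404 = -93 - 30404 = -30497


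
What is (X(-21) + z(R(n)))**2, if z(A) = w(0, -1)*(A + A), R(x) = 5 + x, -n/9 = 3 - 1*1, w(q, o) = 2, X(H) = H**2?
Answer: 151321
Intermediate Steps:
n = -18 (n = -9*(3 - 1*1) = -9*(3 - 1) = -9*2 = -18)
z(A) = 4*A (z(A) = 2*(A + A) = 2*(2*A) = 4*A)
(X(-21) + z(R(n)))**2 = ((-21)**2 + 4*(5 - 18))**2 = (441 + 4*(-13))**2 = (441 - 52)**2 = 389**2 = 151321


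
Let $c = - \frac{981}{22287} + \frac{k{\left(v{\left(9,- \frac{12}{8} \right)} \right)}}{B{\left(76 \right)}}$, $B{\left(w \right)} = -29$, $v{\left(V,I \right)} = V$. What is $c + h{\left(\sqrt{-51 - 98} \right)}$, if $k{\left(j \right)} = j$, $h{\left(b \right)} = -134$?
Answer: $- \frac{28945438}{215441} \approx -134.35$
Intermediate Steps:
$c = - \frac{76344}{215441}$ ($c = - \frac{981}{22287} + \frac{9}{-29} = \left(-981\right) \frac{1}{22287} + 9 \left(- \frac{1}{29}\right) = - \frac{327}{7429} - \frac{9}{29} = - \frac{76344}{215441} \approx -0.35436$)
$c + h{\left(\sqrt{-51 - 98} \right)} = - \frac{76344}{215441} - 134 = - \frac{28945438}{215441}$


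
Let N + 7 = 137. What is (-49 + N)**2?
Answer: 6561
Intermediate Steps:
N = 130 (N = -7 + 137 = 130)
(-49 + N)**2 = (-49 + 130)**2 = 81**2 = 6561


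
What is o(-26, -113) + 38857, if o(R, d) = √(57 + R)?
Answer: 38857 + √31 ≈ 38863.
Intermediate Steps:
o(-26, -113) + 38857 = √(57 - 26) + 38857 = √31 + 38857 = 38857 + √31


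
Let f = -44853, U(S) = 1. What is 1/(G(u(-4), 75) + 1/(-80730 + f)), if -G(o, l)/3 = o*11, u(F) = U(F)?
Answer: -125583/4144240 ≈ -0.030303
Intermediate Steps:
u(F) = 1
G(o, l) = -33*o (G(o, l) = -3*o*11 = -33*o)
1/(G(u(-4), 75) + 1/(-80730 + f)) = 1/(-33*1 + 1/(-80730 - 44853)) = 1/(-33 + 1/(-125583)) = 1/(-33 - 1/125583) = 1/(-4144240/125583) = -125583/4144240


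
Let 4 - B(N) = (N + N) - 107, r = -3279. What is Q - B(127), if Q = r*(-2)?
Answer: 6701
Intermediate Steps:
B(N) = 111 - 2*N (B(N) = 4 - ((N + N) - 107) = 4 - (2*N - 107) = 4 - (-107 + 2*N) = 4 + (107 - 2*N) = 111 - 2*N)
Q = 6558 (Q = -3279*(-2) = 6558)
Q - B(127) = 6558 - (111 - 2*127) = 6558 - (111 - 254) = 6558 - 1*(-143) = 6558 + 143 = 6701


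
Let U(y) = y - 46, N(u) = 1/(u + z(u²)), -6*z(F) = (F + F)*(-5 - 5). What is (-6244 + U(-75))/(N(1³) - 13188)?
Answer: 82745/171441 ≈ 0.48264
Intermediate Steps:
z(F) = 10*F/3 (z(F) = -(F + F)*(-5 - 5)/6 = -2*F*(-10)/6 = -(-10)*F/3 = 10*F/3)
N(u) = 1/(u + 10*u²/3)
U(y) = -46 + y
(-6244 + U(-75))/(N(1³) - 13188) = (-6244 + (-46 - 75))/(3/((1³)*(3 + 10*1³)) - 13188) = (-6244 - 121)/(3/(1*(3 + 10*1)) - 13188) = -6365/(3*1/(3 + 10) - 13188) = -6365/(3*1/13 - 13188) = -6365/(3*1*(1/13) - 13188) = -6365/(3/13 - 13188) = -6365/(-171441/13) = -6365*(-13/171441) = 82745/171441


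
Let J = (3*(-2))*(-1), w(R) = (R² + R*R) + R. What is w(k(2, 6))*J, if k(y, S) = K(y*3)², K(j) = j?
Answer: 15768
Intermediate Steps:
k(y, S) = 9*y² (k(y, S) = (y*3)² = (3*y)² = 9*y²)
w(R) = R + 2*R² (w(R) = (R² + R²) + R = 2*R² + R = R + 2*R²)
J = 6 (J = -6*(-1) = 6)
w(k(2, 6))*J = ((9*2²)*(1 + 2*(9*2²)))*6 = ((9*4)*(1 + 2*(9*4)))*6 = (36*(1 + 2*36))*6 = (36*(1 + 72))*6 = (36*73)*6 = 2628*6 = 15768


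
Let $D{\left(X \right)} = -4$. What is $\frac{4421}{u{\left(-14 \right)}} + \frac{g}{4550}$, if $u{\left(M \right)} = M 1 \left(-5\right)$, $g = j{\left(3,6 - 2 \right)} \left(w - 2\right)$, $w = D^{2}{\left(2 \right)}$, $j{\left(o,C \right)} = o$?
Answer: $\frac{287407}{4550} \approx 63.166$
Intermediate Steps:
$w = 16$ ($w = \left(-4\right)^{2} = 16$)
$g = 42$ ($g = 3 \left(16 - 2\right) = 3 \cdot 14 = 42$)
$u{\left(M \right)} = - 5 M$ ($u{\left(M \right)} = M \left(-5\right) = - 5 M$)
$\frac{4421}{u{\left(-14 \right)}} + \frac{g}{4550} = \frac{4421}{\left(-5\right) \left(-14\right)} + \frac{42}{4550} = \frac{4421}{70} + 42 \cdot \frac{1}{4550} = 4421 \cdot \frac{1}{70} + \frac{3}{325} = \frac{4421}{70} + \frac{3}{325} = \frac{287407}{4550}$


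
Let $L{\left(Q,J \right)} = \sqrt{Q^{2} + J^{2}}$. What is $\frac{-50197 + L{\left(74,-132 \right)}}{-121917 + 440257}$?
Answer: $- \frac{50197}{318340} + \frac{\sqrt{229}}{31834} \approx -0.15721$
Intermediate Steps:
$L{\left(Q,J \right)} = \sqrt{J^{2} + Q^{2}}$
$\frac{-50197 + L{\left(74,-132 \right)}}{-121917 + 440257} = \frac{-50197 + \sqrt{\left(-132\right)^{2} + 74^{2}}}{-121917 + 440257} = \frac{-50197 + \sqrt{17424 + 5476}}{318340} = \left(-50197 + \sqrt{22900}\right) \frac{1}{318340} = \left(-50197 + 10 \sqrt{229}\right) \frac{1}{318340} = - \frac{50197}{318340} + \frac{\sqrt{229}}{31834}$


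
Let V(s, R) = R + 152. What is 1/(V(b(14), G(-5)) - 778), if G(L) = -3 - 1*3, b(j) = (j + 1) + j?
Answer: -1/632 ≈ -0.0015823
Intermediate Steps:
b(j) = 1 + 2*j (b(j) = (1 + j) + j = 1 + 2*j)
G(L) = -6 (G(L) = -3 - 3 = -6)
V(s, R) = 152 + R
1/(V(b(14), G(-5)) - 778) = 1/((152 - 6) - 778) = 1/(146 - 778) = 1/(-632) = -1/632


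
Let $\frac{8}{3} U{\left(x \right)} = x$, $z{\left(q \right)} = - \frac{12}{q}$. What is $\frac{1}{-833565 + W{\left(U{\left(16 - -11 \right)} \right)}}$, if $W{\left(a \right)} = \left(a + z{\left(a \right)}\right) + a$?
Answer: $- \frac{108}{90022961} \approx -1.1997 \cdot 10^{-6}$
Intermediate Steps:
$U{\left(x \right)} = \frac{3 x}{8}$
$W{\left(a \right)} = - \frac{12}{a} + 2 a$ ($W{\left(a \right)} = \left(a - \frac{12}{a}\right) + a = - \frac{12}{a} + 2 a$)
$\frac{1}{-833565 + W{\left(U{\left(16 - -11 \right)} \right)}} = \frac{1}{-833565 - \left(12 \frac{8}{3 \left(16 - -11\right)} - \frac{3 \left(16 - -11\right)}{4}\right)} = \frac{1}{-833565 - \left(12 \frac{8}{3 \left(16 + 11\right)} - \frac{3 \left(16 + 11\right)}{4}\right)} = \frac{1}{-833565 - \left(\frac{32}{27} - \frac{3}{4} \cdot 27\right)} = \frac{1}{-833565 + \left(- \frac{12}{\frac{81}{8}} + 2 \cdot \frac{81}{8}\right)} = \frac{1}{-833565 + \left(\left(-12\right) \frac{8}{81} + \frac{81}{4}\right)} = \frac{1}{-833565 + \left(- \frac{32}{27} + \frac{81}{4}\right)} = \frac{1}{-833565 + \frac{2059}{108}} = \frac{1}{- \frac{90022961}{108}} = - \frac{108}{90022961}$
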